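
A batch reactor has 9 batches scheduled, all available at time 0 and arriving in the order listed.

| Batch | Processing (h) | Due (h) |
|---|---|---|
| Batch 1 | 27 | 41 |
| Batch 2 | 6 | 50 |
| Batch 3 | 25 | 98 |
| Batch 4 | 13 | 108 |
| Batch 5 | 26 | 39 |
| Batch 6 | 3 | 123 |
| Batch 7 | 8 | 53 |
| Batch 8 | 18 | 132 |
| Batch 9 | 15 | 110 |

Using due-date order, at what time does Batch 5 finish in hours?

EDD (increasing due date): Batch 5 Batch 1 Batch 2 Batch 7 Batch 3 Batch 4 Batch 9 Batch 6 Batch 8.
Batch 5: 0→26

26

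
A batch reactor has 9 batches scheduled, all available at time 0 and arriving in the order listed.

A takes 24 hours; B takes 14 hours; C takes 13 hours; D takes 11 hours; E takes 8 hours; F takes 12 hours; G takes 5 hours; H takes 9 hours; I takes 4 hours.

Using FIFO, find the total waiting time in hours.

510

FIFO (arrival order): A B C D E F G H I.
A: waits 0, runs 0→24
B: waits 24, runs 24→38
C: waits 38, runs 38→51
D: waits 51, runs 51→62
E: waits 62, runs 62→70
F: waits 70, runs 70→82
G: waits 82, runs 82→87
H: waits 87, runs 87→96
I: waits 96, runs 96→100
Sum = 0+24+38+51+62+70+82+87+96 = 510.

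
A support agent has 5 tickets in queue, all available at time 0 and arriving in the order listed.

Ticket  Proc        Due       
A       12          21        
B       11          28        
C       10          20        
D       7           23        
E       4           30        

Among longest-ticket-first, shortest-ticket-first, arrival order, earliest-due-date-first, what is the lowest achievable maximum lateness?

LPT (decreasing processing time): A B C D E.
A: 0→12, due 21, lateness -9
B: 12→23, due 28, lateness -5
C: 23→33, due 20, lateness 13
D: 33→40, due 23, lateness 17
E: 40→44, due 30, lateness 14
Maximum = 17.
SPT (increasing processing time): E D C B A.
E: 0→4, due 30, lateness -26
D: 4→11, due 23, lateness -12
C: 11→21, due 20, lateness 1
B: 21→32, due 28, lateness 4
A: 32→44, due 21, lateness 23
Maximum = 23.
FIFO (arrival order): A B C D E.
A: 0→12, due 21, lateness -9
B: 12→23, due 28, lateness -5
C: 23→33, due 20, lateness 13
D: 33→40, due 23, lateness 17
E: 40→44, due 30, lateness 14
Maximum = 17.
EDD (increasing due date): C A D B E.
C: 0→10, due 20, lateness -10
A: 10→22, due 21, lateness 1
D: 22→29, due 23, lateness 6
B: 29→40, due 28, lateness 12
E: 40→44, due 30, lateness 14
Maximum = 14.
LPT 17, SPT 23, FIFO 17, EDD 14 → minimum 14.

14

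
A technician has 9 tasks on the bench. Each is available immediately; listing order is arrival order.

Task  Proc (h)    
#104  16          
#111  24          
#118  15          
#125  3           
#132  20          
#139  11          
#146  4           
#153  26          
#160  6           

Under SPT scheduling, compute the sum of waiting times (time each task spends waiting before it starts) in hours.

315

SPT (increasing processing time): #125 #146 #160 #139 #118 #104 #132 #111 #153.
#125: waits 0, runs 0→3
#146: waits 3, runs 3→7
#160: waits 7, runs 7→13
#139: waits 13, runs 13→24
#118: waits 24, runs 24→39
#104: waits 39, runs 39→55
#132: waits 55, runs 55→75
#111: waits 75, runs 75→99
#153: waits 99, runs 99→125
Sum = 0+3+7+13+24+39+55+75+99 = 315.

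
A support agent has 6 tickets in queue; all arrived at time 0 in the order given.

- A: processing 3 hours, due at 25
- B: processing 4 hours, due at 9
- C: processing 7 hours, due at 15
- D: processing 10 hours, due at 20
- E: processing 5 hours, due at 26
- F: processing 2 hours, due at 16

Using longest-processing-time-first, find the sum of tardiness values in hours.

38

LPT (decreasing processing time): D C E B A F.
D: 0→10, due 20, tardiness 0
C: 10→17, due 15, tardiness 2
E: 17→22, due 26, tardiness 0
B: 22→26, due 9, tardiness 17
A: 26→29, due 25, tardiness 4
F: 29→31, due 16, tardiness 15
Sum = 0+2+0+17+4+15 = 38.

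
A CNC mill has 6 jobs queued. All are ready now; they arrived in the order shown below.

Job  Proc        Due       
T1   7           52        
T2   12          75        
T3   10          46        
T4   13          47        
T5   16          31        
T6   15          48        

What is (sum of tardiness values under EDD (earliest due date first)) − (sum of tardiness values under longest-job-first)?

-26

EDD (increasing due date): T5 T3 T4 T6 T1 T2.
T5: 0→16, due 31, tardiness 0
T3: 16→26, due 46, tardiness 0
T4: 26→39, due 47, tardiness 0
T6: 39→54, due 48, tardiness 6
T1: 54→61, due 52, tardiness 9
T2: 61→73, due 75, tardiness 0
Sum = 0+0+0+6+9+0 = 15.
LPT (decreasing processing time): T5 T6 T4 T2 T3 T1.
T5: 0→16, due 31, tardiness 0
T6: 16→31, due 48, tardiness 0
T4: 31→44, due 47, tardiness 0
T2: 44→56, due 75, tardiness 0
T3: 56→66, due 46, tardiness 20
T1: 66→73, due 52, tardiness 21
Sum = 0+0+0+0+20+21 = 41.
Difference = 15 − 41 = -26.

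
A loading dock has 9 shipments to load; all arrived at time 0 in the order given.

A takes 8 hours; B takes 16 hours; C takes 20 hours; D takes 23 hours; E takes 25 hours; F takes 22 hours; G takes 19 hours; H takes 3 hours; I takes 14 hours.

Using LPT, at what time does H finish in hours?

LPT (decreasing processing time): E D F C G B I A H.
E: 0→25
D: 25→48
F: 48→70
C: 70→90
G: 90→109
B: 109→125
I: 125→139
A: 139→147
H: 147→150

150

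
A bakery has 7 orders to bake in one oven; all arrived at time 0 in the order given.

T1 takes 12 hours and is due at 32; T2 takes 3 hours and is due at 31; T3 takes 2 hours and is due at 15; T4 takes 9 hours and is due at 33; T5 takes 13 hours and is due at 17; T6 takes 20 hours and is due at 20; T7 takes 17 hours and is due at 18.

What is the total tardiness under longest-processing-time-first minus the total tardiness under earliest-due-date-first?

LPT (decreasing processing time): T6 T7 T5 T1 T4 T2 T3.
T6: 0→20, due 20, tardiness 0
T7: 20→37, due 18, tardiness 19
T5: 37→50, due 17, tardiness 33
T1: 50→62, due 32, tardiness 30
T4: 62→71, due 33, tardiness 38
T2: 71→74, due 31, tardiness 43
T3: 74→76, due 15, tardiness 61
Sum = 0+19+33+30+38+43+61 = 224.
EDD (increasing due date): T3 T5 T7 T6 T2 T1 T4.
T3: 0→2, due 15, tardiness 0
T5: 2→15, due 17, tardiness 0
T7: 15→32, due 18, tardiness 14
T6: 32→52, due 20, tardiness 32
T2: 52→55, due 31, tardiness 24
T1: 55→67, due 32, tardiness 35
T4: 67→76, due 33, tardiness 43
Sum = 0+0+14+32+24+35+43 = 148.
Difference = 224 − 148 = 76.

76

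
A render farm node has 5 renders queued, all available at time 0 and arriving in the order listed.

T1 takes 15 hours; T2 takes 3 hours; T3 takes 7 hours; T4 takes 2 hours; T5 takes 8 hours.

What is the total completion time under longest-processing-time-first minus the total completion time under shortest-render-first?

LPT (decreasing processing time): T1 T5 T3 T2 T4.
T1: 0→15
T5: 15→23
T3: 23→30
T2: 30→33
T4: 33→35
Sum = 15+23+30+33+35 = 136.
SPT (increasing processing time): T4 T2 T3 T5 T1.
T4: 0→2
T2: 2→5
T3: 5→12
T5: 12→20
T1: 20→35
Sum = 2+5+12+20+35 = 74.
Difference = 136 − 74 = 62.

62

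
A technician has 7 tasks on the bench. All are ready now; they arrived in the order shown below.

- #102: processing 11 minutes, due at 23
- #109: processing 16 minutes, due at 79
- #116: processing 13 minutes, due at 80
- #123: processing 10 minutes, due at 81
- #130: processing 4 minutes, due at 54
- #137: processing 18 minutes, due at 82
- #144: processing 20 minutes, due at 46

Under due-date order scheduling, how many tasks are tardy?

1

EDD (increasing due date): #102 #144 #130 #109 #116 #123 #137.
#102: 0→11, due 23, tardiness 0
#144: 11→31, due 46, tardiness 0
#130: 31→35, due 54, tardiness 0
#109: 35→51, due 79, tardiness 0
#116: 51→64, due 80, tardiness 0
#123: 64→74, due 81, tardiness 0
#137: 74→92, due 82, tardiness 10
Late tasks: 1.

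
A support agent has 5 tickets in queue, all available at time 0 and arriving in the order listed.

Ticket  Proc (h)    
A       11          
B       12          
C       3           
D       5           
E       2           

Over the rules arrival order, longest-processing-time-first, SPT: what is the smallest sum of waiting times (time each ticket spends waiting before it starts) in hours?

38

FIFO (arrival order): A B C D E.
A: waits 0, runs 0→11
B: waits 11, runs 11→23
C: waits 23, runs 23→26
D: waits 26, runs 26→31
E: waits 31, runs 31→33
Sum = 0+11+23+26+31 = 91.
LPT (decreasing processing time): B A D C E.
B: waits 0, runs 0→12
A: waits 12, runs 12→23
D: waits 23, runs 23→28
C: waits 28, runs 28→31
E: waits 31, runs 31→33
Sum = 0+12+23+28+31 = 94.
SPT (increasing processing time): E C D A B.
E: waits 0, runs 0→2
C: waits 2, runs 2→5
D: waits 5, runs 5→10
A: waits 10, runs 10→21
B: waits 21, runs 21→33
Sum = 0+2+5+10+21 = 38.
FIFO 91, LPT 94, SPT 38 → minimum 38.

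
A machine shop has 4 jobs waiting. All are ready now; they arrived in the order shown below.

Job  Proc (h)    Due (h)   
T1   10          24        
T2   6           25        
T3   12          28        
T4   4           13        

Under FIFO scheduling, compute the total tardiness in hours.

FIFO (arrival order): T1 T2 T3 T4.
T1: 0→10, due 24, tardiness 0
T2: 10→16, due 25, tardiness 0
T3: 16→28, due 28, tardiness 0
T4: 28→32, due 13, tardiness 19
Sum = 0+0+0+19 = 19.

19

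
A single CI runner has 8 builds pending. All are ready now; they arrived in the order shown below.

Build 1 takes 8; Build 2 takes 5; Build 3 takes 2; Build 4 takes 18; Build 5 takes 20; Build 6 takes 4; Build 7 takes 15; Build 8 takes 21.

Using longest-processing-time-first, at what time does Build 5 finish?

LPT (decreasing processing time): Build 8 Build 5 Build 4 Build 7 Build 1 Build 2 Build 6 Build 3.
Build 8: 0→21
Build 5: 21→41

41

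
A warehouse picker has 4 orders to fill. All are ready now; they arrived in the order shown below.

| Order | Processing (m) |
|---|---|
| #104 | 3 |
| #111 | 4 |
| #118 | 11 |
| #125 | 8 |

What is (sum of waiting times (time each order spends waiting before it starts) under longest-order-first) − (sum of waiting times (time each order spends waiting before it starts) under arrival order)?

25

LPT (decreasing processing time): #118 #125 #111 #104.
#118: waits 0, runs 0→11
#125: waits 11, runs 11→19
#111: waits 19, runs 19→23
#104: waits 23, runs 23→26
Sum = 0+11+19+23 = 53.
FIFO (arrival order): #104 #111 #118 #125.
#104: waits 0, runs 0→3
#111: waits 3, runs 3→7
#118: waits 7, runs 7→18
#125: waits 18, runs 18→26
Sum = 0+3+7+18 = 28.
Difference = 53 − 28 = 25.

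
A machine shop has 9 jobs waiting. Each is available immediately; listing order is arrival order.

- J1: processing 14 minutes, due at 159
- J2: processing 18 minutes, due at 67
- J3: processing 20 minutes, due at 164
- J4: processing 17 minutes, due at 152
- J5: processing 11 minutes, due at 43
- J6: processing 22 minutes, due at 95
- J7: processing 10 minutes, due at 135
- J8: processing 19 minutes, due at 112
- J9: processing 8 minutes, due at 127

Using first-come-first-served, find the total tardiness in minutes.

75

FIFO (arrival order): J1 J2 J3 J4 J5 J6 J7 J8 J9.
J1: 0→14, due 159, tardiness 0
J2: 14→32, due 67, tardiness 0
J3: 32→52, due 164, tardiness 0
J4: 52→69, due 152, tardiness 0
J5: 69→80, due 43, tardiness 37
J6: 80→102, due 95, tardiness 7
J7: 102→112, due 135, tardiness 0
J8: 112→131, due 112, tardiness 19
J9: 131→139, due 127, tardiness 12
Sum = 0+0+0+0+37+7+0+19+12 = 75.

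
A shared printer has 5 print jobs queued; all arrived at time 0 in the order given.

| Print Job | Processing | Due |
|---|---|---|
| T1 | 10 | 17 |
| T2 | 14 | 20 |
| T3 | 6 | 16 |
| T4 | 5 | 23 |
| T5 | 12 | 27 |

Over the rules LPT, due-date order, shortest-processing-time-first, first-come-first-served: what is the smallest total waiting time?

70

LPT (decreasing processing time): T2 T5 T1 T3 T4.
T2: waits 0, runs 0→14
T5: waits 14, runs 14→26
T1: waits 26, runs 26→36
T3: waits 36, runs 36→42
T4: waits 42, runs 42→47
Sum = 0+14+26+36+42 = 118.
EDD (increasing due date): T3 T1 T2 T4 T5.
T3: waits 0, runs 0→6
T1: waits 6, runs 6→16
T2: waits 16, runs 16→30
T4: waits 30, runs 30→35
T5: waits 35, runs 35→47
Sum = 0+6+16+30+35 = 87.
SPT (increasing processing time): T4 T3 T1 T5 T2.
T4: waits 0, runs 0→5
T3: waits 5, runs 5→11
T1: waits 11, runs 11→21
T5: waits 21, runs 21→33
T2: waits 33, runs 33→47
Sum = 0+5+11+21+33 = 70.
FIFO (arrival order): T1 T2 T3 T4 T5.
T1: waits 0, runs 0→10
T2: waits 10, runs 10→24
T3: waits 24, runs 24→30
T4: waits 30, runs 30→35
T5: waits 35, runs 35→47
Sum = 0+10+24+30+35 = 99.
LPT 118, EDD 87, SPT 70, FIFO 99 → minimum 70.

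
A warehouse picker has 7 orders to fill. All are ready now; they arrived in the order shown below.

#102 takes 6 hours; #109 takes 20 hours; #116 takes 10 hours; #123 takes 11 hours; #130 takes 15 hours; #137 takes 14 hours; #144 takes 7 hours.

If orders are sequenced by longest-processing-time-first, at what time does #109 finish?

LPT (decreasing processing time): #109 #130 #137 #123 #116 #144 #102.
#109: 0→20

20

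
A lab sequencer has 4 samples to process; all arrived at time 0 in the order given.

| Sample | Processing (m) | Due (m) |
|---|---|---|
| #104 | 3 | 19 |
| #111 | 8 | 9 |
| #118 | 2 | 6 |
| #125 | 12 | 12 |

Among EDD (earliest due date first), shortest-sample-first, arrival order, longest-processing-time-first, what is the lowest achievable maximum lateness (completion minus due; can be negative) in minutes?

10

EDD (increasing due date): #118 #111 #125 #104.
#118: 0→2, due 6, lateness -4
#111: 2→10, due 9, lateness 1
#125: 10→22, due 12, lateness 10
#104: 22→25, due 19, lateness 6
Maximum = 10.
SPT (increasing processing time): #118 #104 #111 #125.
#118: 0→2, due 6, lateness -4
#104: 2→5, due 19, lateness -14
#111: 5→13, due 9, lateness 4
#125: 13→25, due 12, lateness 13
Maximum = 13.
FIFO (arrival order): #104 #111 #118 #125.
#104: 0→3, due 19, lateness -16
#111: 3→11, due 9, lateness 2
#118: 11→13, due 6, lateness 7
#125: 13→25, due 12, lateness 13
Maximum = 13.
LPT (decreasing processing time): #125 #111 #104 #118.
#125: 0→12, due 12, lateness 0
#111: 12→20, due 9, lateness 11
#104: 20→23, due 19, lateness 4
#118: 23→25, due 6, lateness 19
Maximum = 19.
EDD 10, SPT 13, FIFO 13, LPT 19 → minimum 10.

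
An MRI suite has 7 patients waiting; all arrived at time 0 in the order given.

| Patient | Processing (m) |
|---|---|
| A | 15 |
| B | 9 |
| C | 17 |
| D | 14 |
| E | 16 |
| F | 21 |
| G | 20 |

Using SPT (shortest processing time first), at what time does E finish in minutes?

54

SPT (increasing processing time): B D A E C G F.
B: 0→9
D: 9→23
A: 23→38
E: 38→54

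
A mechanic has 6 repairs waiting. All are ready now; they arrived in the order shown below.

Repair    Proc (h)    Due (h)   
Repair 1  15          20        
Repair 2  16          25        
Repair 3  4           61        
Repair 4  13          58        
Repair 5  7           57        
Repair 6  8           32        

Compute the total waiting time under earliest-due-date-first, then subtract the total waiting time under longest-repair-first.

-12

EDD (increasing due date): Repair 1 Repair 2 Repair 6 Repair 5 Repair 4 Repair 3.
Repair 1: waits 0, runs 0→15
Repair 2: waits 15, runs 15→31
Repair 6: waits 31, runs 31→39
Repair 5: waits 39, runs 39→46
Repair 4: waits 46, runs 46→59
Repair 3: waits 59, runs 59→63
Sum = 0+15+31+39+46+59 = 190.
LPT (decreasing processing time): Repair 2 Repair 1 Repair 4 Repair 6 Repair 5 Repair 3.
Repair 2: waits 0, runs 0→16
Repair 1: waits 16, runs 16→31
Repair 4: waits 31, runs 31→44
Repair 6: waits 44, runs 44→52
Repair 5: waits 52, runs 52→59
Repair 3: waits 59, runs 59→63
Sum = 0+16+31+44+52+59 = 202.
Difference = 190 − 202 = -12.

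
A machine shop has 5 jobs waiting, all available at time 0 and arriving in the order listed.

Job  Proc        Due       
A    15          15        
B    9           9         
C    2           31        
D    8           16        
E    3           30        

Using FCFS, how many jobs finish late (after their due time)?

3

FIFO (arrival order): A B C D E.
A: 0→15, due 15, tardiness 0
B: 15→24, due 9, tardiness 15
C: 24→26, due 31, tardiness 0
D: 26→34, due 16, tardiness 18
E: 34→37, due 30, tardiness 7
Late jobs: 3.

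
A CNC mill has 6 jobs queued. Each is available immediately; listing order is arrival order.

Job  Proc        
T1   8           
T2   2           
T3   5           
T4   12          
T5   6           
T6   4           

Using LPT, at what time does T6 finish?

35

LPT (decreasing processing time): T4 T1 T5 T3 T6 T2.
T4: 0→12
T1: 12→20
T5: 20→26
T3: 26→31
T6: 31→35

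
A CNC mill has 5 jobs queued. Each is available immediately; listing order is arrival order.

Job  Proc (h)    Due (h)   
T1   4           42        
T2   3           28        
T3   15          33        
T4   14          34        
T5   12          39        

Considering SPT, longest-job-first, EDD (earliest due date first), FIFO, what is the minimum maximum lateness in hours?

6

SPT (increasing processing time): T2 T1 T5 T4 T3.
T2: 0→3, due 28, lateness -25
T1: 3→7, due 42, lateness -35
T5: 7→19, due 39, lateness -20
T4: 19→33, due 34, lateness -1
T3: 33→48, due 33, lateness 15
Maximum = 15.
LPT (decreasing processing time): T3 T4 T5 T1 T2.
T3: 0→15, due 33, lateness -18
T4: 15→29, due 34, lateness -5
T5: 29→41, due 39, lateness 2
T1: 41→45, due 42, lateness 3
T2: 45→48, due 28, lateness 20
Maximum = 20.
EDD (increasing due date): T2 T3 T4 T5 T1.
T2: 0→3, due 28, lateness -25
T3: 3→18, due 33, lateness -15
T4: 18→32, due 34, lateness -2
T5: 32→44, due 39, lateness 5
T1: 44→48, due 42, lateness 6
Maximum = 6.
FIFO (arrival order): T1 T2 T3 T4 T5.
T1: 0→4, due 42, lateness -38
T2: 4→7, due 28, lateness -21
T3: 7→22, due 33, lateness -11
T4: 22→36, due 34, lateness 2
T5: 36→48, due 39, lateness 9
Maximum = 9.
SPT 15, LPT 20, EDD 6, FIFO 9 → minimum 6.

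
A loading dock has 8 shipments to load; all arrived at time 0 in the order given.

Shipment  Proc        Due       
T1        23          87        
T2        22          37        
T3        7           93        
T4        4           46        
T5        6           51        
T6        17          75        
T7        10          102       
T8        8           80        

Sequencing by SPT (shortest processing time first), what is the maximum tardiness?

37

SPT (increasing processing time): T4 T5 T3 T8 T7 T6 T2 T1.
T4: 0→4, due 46, tardiness 0
T5: 4→10, due 51, tardiness 0
T3: 10→17, due 93, tardiness 0
T8: 17→25, due 80, tardiness 0
T7: 25→35, due 102, tardiness 0
T6: 35→52, due 75, tardiness 0
T2: 52→74, due 37, tardiness 37
T1: 74→97, due 87, tardiness 10
Maximum = 37.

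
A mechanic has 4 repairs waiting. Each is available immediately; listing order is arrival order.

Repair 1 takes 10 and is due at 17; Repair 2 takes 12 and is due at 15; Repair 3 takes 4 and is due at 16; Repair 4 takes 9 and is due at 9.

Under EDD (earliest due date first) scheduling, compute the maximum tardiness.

EDD (increasing due date): Repair 4 Repair 2 Repair 3 Repair 1.
Repair 4: 0→9, due 9, tardiness 0
Repair 2: 9→21, due 15, tardiness 6
Repair 3: 21→25, due 16, tardiness 9
Repair 1: 25→35, due 17, tardiness 18
Maximum = 18.

18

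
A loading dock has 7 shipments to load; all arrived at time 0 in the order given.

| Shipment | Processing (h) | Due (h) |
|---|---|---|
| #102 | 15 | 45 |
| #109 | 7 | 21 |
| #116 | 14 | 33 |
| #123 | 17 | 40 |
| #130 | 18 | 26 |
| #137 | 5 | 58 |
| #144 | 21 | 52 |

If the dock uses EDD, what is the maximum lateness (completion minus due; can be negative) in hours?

EDD (increasing due date): #109 #130 #116 #123 #102 #144 #137.
#109: 0→7, due 21, lateness -14
#130: 7→25, due 26, lateness -1
#116: 25→39, due 33, lateness 6
#123: 39→56, due 40, lateness 16
#102: 56→71, due 45, lateness 26
#144: 71→92, due 52, lateness 40
#137: 92→97, due 58, lateness 39
Maximum = 40.

40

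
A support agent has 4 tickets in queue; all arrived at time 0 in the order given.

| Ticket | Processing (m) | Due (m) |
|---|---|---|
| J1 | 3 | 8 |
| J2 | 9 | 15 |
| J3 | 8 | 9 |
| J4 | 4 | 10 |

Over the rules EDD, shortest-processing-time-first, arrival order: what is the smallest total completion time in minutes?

49

EDD (increasing due date): J1 J3 J4 J2.
J1: 0→3
J3: 3→11
J4: 11→15
J2: 15→24
Sum = 3+11+15+24 = 53.
SPT (increasing processing time): J1 J4 J3 J2.
J1: 0→3
J4: 3→7
J3: 7→15
J2: 15→24
Sum = 3+7+15+24 = 49.
FIFO (arrival order): J1 J2 J3 J4.
J1: 0→3
J2: 3→12
J3: 12→20
J4: 20→24
Sum = 3+12+20+24 = 59.
EDD 53, SPT 49, FIFO 59 → minimum 49.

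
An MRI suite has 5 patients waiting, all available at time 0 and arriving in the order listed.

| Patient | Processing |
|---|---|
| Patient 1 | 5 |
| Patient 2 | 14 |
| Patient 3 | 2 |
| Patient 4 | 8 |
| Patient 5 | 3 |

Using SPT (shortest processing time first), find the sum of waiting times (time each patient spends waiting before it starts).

SPT (increasing processing time): Patient 3 Patient 5 Patient 1 Patient 4 Patient 2.
Patient 3: waits 0, runs 0→2
Patient 5: waits 2, runs 2→5
Patient 1: waits 5, runs 5→10
Patient 4: waits 10, runs 10→18
Patient 2: waits 18, runs 18→32
Sum = 0+2+5+10+18 = 35.

35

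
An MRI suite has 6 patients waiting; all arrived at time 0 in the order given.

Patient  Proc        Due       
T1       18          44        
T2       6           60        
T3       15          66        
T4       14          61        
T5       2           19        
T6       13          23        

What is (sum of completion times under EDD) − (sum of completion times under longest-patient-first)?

EDD (increasing due date): T5 T6 T1 T2 T4 T3.
T5: 0→2
T6: 2→15
T1: 15→33
T2: 33→39
T4: 39→53
T3: 53→68
Sum = 2+15+33+39+53+68 = 210.
LPT (decreasing processing time): T1 T3 T4 T6 T2 T5.
T1: 0→18
T3: 18→33
T4: 33→47
T6: 47→60
T2: 60→66
T5: 66→68
Sum = 18+33+47+60+66+68 = 292.
Difference = 210 − 292 = -82.

-82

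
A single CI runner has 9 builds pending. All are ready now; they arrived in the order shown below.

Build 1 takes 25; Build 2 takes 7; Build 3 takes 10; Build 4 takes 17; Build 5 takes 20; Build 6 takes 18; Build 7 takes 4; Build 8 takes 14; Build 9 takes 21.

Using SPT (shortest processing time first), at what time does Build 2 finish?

11

SPT (increasing processing time): Build 7 Build 2 Build 3 Build 8 Build 4 Build 6 Build 5 Build 9 Build 1.
Build 7: 0→4
Build 2: 4→11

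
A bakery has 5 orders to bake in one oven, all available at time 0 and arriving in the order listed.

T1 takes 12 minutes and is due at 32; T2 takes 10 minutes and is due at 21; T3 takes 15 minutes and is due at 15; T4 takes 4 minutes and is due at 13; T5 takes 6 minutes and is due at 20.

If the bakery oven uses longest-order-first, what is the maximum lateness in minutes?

34

LPT (decreasing processing time): T3 T1 T2 T5 T4.
T3: 0→15, due 15, lateness 0
T1: 15→27, due 32, lateness -5
T2: 27→37, due 21, lateness 16
T5: 37→43, due 20, lateness 23
T4: 43→47, due 13, lateness 34
Maximum = 34.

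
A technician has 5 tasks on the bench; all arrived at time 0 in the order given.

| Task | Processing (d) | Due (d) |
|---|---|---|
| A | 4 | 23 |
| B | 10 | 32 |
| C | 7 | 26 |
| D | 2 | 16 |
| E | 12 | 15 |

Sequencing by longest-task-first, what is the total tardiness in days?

32

LPT (decreasing processing time): E B C A D.
E: 0→12, due 15, tardiness 0
B: 12→22, due 32, tardiness 0
C: 22→29, due 26, tardiness 3
A: 29→33, due 23, tardiness 10
D: 33→35, due 16, tardiness 19
Sum = 0+0+3+10+19 = 32.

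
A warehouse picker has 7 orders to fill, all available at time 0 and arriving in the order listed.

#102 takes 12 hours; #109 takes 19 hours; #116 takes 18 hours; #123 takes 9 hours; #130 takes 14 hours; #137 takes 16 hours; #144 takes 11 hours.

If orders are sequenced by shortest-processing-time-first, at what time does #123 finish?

9

SPT (increasing processing time): #123 #144 #102 #130 #137 #116 #109.
#123: 0→9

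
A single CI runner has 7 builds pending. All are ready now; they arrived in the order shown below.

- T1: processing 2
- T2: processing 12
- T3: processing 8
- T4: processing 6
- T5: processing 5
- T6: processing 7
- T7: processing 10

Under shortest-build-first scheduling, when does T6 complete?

SPT (increasing processing time): T1 T5 T4 T6 T3 T7 T2.
T1: 0→2
T5: 2→7
T4: 7→13
T6: 13→20

20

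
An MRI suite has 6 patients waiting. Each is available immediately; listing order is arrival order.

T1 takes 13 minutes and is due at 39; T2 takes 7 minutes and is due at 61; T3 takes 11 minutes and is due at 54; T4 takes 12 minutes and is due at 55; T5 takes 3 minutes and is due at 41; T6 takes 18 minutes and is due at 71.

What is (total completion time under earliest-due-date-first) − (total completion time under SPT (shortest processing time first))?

28

EDD (increasing due date): T1 T5 T3 T4 T2 T6.
T1: 0→13
T5: 13→16
T3: 16→27
T4: 27→39
T2: 39→46
T6: 46→64
Sum = 13+16+27+39+46+64 = 205.
SPT (increasing processing time): T5 T2 T3 T4 T1 T6.
T5: 0→3
T2: 3→10
T3: 10→21
T4: 21→33
T1: 33→46
T6: 46→64
Sum = 3+10+21+33+46+64 = 177.
Difference = 205 − 177 = 28.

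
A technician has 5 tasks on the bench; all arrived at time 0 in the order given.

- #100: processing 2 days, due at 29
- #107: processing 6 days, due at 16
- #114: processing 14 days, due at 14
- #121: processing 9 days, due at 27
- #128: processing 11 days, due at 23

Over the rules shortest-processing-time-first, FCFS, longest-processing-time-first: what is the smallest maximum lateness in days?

19

SPT (increasing processing time): #100 #107 #121 #128 #114.
#100: 0→2, due 29, lateness -27
#107: 2→8, due 16, lateness -8
#121: 8→17, due 27, lateness -10
#128: 17→28, due 23, lateness 5
#114: 28→42, due 14, lateness 28
Maximum = 28.
FIFO (arrival order): #100 #107 #114 #121 #128.
#100: 0→2, due 29, lateness -27
#107: 2→8, due 16, lateness -8
#114: 8→22, due 14, lateness 8
#121: 22→31, due 27, lateness 4
#128: 31→42, due 23, lateness 19
Maximum = 19.
LPT (decreasing processing time): #114 #128 #121 #107 #100.
#114: 0→14, due 14, lateness 0
#128: 14→25, due 23, lateness 2
#121: 25→34, due 27, lateness 7
#107: 34→40, due 16, lateness 24
#100: 40→42, due 29, lateness 13
Maximum = 24.
SPT 28, FIFO 19, LPT 24 → minimum 19.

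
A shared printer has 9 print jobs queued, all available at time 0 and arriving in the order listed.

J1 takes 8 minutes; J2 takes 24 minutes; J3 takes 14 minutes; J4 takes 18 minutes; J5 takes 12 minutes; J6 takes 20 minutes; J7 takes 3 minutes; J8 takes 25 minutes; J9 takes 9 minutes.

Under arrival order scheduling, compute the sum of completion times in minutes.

FIFO (arrival order): J1 J2 J3 J4 J5 J6 J7 J8 J9.
J1: 0→8
J2: 8→32
J3: 32→46
J4: 46→64
J5: 64→76
J6: 76→96
J7: 96→99
J8: 99→124
J9: 124→133
Sum = 8+32+46+64+76+96+99+124+133 = 678.

678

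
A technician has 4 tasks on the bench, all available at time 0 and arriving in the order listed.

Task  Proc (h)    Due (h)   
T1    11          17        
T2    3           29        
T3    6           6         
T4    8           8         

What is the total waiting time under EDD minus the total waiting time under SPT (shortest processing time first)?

EDD (increasing due date): T3 T4 T1 T2.
T3: waits 0, runs 0→6
T4: waits 6, runs 6→14
T1: waits 14, runs 14→25
T2: waits 25, runs 25→28
Sum = 0+6+14+25 = 45.
SPT (increasing processing time): T2 T3 T4 T1.
T2: waits 0, runs 0→3
T3: waits 3, runs 3→9
T4: waits 9, runs 9→17
T1: waits 17, runs 17→28
Sum = 0+3+9+17 = 29.
Difference = 45 − 29 = 16.

16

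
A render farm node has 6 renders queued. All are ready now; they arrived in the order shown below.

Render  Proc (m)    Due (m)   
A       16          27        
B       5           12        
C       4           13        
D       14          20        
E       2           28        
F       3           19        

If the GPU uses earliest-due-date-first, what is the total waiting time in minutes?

EDD (increasing due date): B C F D A E.
B: waits 0, runs 0→5
C: waits 5, runs 5→9
F: waits 9, runs 9→12
D: waits 12, runs 12→26
A: waits 26, runs 26→42
E: waits 42, runs 42→44
Sum = 0+5+9+12+26+42 = 94.

94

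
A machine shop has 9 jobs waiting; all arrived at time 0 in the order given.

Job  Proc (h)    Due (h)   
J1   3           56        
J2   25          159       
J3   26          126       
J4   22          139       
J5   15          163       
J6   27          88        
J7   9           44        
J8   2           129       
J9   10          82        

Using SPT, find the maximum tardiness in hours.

51

SPT (increasing processing time): J8 J1 J7 J9 J5 J4 J2 J3 J6.
J8: 0→2, due 129, tardiness 0
J1: 2→5, due 56, tardiness 0
J7: 5→14, due 44, tardiness 0
J9: 14→24, due 82, tardiness 0
J5: 24→39, due 163, tardiness 0
J4: 39→61, due 139, tardiness 0
J2: 61→86, due 159, tardiness 0
J3: 86→112, due 126, tardiness 0
J6: 112→139, due 88, tardiness 51
Maximum = 51.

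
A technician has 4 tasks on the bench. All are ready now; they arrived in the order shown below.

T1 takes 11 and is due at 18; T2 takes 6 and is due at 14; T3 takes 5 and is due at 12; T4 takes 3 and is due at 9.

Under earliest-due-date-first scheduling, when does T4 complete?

3

EDD (increasing due date): T4 T3 T2 T1.
T4: 0→3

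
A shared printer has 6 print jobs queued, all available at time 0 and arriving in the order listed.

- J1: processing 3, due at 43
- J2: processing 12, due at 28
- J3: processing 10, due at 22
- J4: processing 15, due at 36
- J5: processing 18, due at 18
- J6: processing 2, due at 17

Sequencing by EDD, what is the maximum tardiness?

21

EDD (increasing due date): J6 J5 J3 J2 J4 J1.
J6: 0→2, due 17, tardiness 0
J5: 2→20, due 18, tardiness 2
J3: 20→30, due 22, tardiness 8
J2: 30→42, due 28, tardiness 14
J4: 42→57, due 36, tardiness 21
J1: 57→60, due 43, tardiness 17
Maximum = 21.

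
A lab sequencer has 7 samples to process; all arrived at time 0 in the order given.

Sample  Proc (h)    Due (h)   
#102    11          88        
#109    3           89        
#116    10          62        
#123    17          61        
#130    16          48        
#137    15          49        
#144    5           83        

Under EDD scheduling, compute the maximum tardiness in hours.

0

EDD (increasing due date): #130 #137 #123 #116 #144 #102 #109.
#130: 0→16, due 48, tardiness 0
#137: 16→31, due 49, tardiness 0
#123: 31→48, due 61, tardiness 0
#116: 48→58, due 62, tardiness 0
#144: 58→63, due 83, tardiness 0
#102: 63→74, due 88, tardiness 0
#109: 74→77, due 89, tardiness 0
Maximum = 0.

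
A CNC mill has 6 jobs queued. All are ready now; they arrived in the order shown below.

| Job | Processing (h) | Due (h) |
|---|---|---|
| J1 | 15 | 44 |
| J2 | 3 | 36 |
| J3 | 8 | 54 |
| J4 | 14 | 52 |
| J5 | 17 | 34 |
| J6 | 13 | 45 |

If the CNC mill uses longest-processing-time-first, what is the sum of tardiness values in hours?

LPT (decreasing processing time): J5 J1 J4 J6 J3 J2.
J5: 0→17, due 34, tardiness 0
J1: 17→32, due 44, tardiness 0
J4: 32→46, due 52, tardiness 0
J6: 46→59, due 45, tardiness 14
J3: 59→67, due 54, tardiness 13
J2: 67→70, due 36, tardiness 34
Sum = 0+0+0+14+13+34 = 61.

61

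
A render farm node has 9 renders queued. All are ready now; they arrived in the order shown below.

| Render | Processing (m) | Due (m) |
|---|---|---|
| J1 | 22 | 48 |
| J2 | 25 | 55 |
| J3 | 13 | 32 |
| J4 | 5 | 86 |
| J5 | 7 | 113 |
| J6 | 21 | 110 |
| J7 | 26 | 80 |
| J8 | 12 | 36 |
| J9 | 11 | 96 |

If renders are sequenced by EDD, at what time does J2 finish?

72

EDD (increasing due date): J3 J8 J1 J2 J7 J4 J9 J6 J5.
J3: 0→13
J8: 13→25
J1: 25→47
J2: 47→72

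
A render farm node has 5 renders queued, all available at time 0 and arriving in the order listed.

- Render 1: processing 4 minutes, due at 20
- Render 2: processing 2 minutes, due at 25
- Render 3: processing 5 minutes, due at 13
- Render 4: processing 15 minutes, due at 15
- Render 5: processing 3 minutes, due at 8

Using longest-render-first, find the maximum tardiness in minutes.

19

LPT (decreasing processing time): Render 4 Render 3 Render 1 Render 5 Render 2.
Render 4: 0→15, due 15, tardiness 0
Render 3: 15→20, due 13, tardiness 7
Render 1: 20→24, due 20, tardiness 4
Render 5: 24→27, due 8, tardiness 19
Render 2: 27→29, due 25, tardiness 4
Maximum = 19.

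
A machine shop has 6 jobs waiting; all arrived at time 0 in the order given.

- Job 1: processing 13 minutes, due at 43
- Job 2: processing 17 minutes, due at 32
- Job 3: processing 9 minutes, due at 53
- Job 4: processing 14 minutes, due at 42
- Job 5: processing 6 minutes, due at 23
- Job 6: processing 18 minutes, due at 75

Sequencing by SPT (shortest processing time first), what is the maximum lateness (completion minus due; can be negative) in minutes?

27

SPT (increasing processing time): Job 5 Job 3 Job 1 Job 4 Job 2 Job 6.
Job 5: 0→6, due 23, lateness -17
Job 3: 6→15, due 53, lateness -38
Job 1: 15→28, due 43, lateness -15
Job 4: 28→42, due 42, lateness 0
Job 2: 42→59, due 32, lateness 27
Job 6: 59→77, due 75, lateness 2
Maximum = 27.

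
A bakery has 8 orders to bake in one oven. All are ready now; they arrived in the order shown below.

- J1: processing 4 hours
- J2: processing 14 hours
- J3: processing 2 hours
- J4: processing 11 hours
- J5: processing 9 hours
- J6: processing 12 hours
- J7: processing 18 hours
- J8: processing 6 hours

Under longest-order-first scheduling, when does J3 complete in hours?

76

LPT (decreasing processing time): J7 J2 J6 J4 J5 J8 J1 J3.
J7: 0→18
J2: 18→32
J6: 32→44
J4: 44→55
J5: 55→64
J8: 64→70
J1: 70→74
J3: 74→76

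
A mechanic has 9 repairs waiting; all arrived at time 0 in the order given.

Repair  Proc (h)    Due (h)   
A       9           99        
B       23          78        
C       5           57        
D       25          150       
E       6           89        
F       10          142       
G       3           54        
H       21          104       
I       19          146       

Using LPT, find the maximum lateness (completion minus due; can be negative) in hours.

LPT (decreasing processing time): D B H I F A E C G.
D: 0→25, due 150, lateness -125
B: 25→48, due 78, lateness -30
H: 48→69, due 104, lateness -35
I: 69→88, due 146, lateness -58
F: 88→98, due 142, lateness -44
A: 98→107, due 99, lateness 8
E: 107→113, due 89, lateness 24
C: 113→118, due 57, lateness 61
G: 118→121, due 54, lateness 67
Maximum = 67.

67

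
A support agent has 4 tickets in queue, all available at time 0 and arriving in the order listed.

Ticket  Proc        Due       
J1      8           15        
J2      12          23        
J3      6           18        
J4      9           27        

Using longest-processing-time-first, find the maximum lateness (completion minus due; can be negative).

LPT (decreasing processing time): J2 J4 J1 J3.
J2: 0→12, due 23, lateness -11
J4: 12→21, due 27, lateness -6
J1: 21→29, due 15, lateness 14
J3: 29→35, due 18, lateness 17
Maximum = 17.

17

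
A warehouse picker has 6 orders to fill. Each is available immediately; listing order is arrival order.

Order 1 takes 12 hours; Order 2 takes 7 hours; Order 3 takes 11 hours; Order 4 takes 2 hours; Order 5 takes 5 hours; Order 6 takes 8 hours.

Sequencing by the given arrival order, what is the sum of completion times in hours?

FIFO (arrival order): Order 1 Order 2 Order 3 Order 4 Order 5 Order 6.
Order 1: 0→12
Order 2: 12→19
Order 3: 19→30
Order 4: 30→32
Order 5: 32→37
Order 6: 37→45
Sum = 12+19+30+32+37+45 = 175.

175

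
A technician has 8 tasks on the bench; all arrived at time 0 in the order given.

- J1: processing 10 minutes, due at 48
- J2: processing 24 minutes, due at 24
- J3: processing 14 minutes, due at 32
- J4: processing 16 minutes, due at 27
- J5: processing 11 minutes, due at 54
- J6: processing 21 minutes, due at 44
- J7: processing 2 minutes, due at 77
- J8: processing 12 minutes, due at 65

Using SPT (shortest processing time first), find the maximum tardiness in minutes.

86

SPT (increasing processing time): J7 J1 J5 J8 J3 J4 J6 J2.
J7: 0→2, due 77, tardiness 0
J1: 2→12, due 48, tardiness 0
J5: 12→23, due 54, tardiness 0
J8: 23→35, due 65, tardiness 0
J3: 35→49, due 32, tardiness 17
J4: 49→65, due 27, tardiness 38
J6: 65→86, due 44, tardiness 42
J2: 86→110, due 24, tardiness 86
Maximum = 86.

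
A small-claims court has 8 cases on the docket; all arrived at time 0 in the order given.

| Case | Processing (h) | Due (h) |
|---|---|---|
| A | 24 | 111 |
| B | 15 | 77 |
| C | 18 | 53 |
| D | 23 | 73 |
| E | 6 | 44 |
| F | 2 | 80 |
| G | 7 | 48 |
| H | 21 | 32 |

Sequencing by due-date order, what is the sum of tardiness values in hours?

32

EDD (increasing due date): H E G C D B F A.
H: 0→21, due 32, tardiness 0
E: 21→27, due 44, tardiness 0
G: 27→34, due 48, tardiness 0
C: 34→52, due 53, tardiness 0
D: 52→75, due 73, tardiness 2
B: 75→90, due 77, tardiness 13
F: 90→92, due 80, tardiness 12
A: 92→116, due 111, tardiness 5
Sum = 0+0+0+0+2+13+12+5 = 32.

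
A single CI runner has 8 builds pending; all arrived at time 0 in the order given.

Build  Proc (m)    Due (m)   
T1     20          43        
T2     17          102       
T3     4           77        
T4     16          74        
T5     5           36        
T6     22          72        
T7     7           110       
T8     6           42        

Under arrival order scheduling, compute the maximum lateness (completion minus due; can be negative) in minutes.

FIFO (arrival order): T1 T2 T3 T4 T5 T6 T7 T8.
T1: 0→20, due 43, lateness -23
T2: 20→37, due 102, lateness -65
T3: 37→41, due 77, lateness -36
T4: 41→57, due 74, lateness -17
T5: 57→62, due 36, lateness 26
T6: 62→84, due 72, lateness 12
T7: 84→91, due 110, lateness -19
T8: 91→97, due 42, lateness 55
Maximum = 55.

55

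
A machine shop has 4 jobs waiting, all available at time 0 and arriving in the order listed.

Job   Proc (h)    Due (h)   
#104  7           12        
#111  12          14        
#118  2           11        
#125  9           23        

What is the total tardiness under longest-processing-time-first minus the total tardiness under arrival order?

13

LPT (decreasing processing time): #111 #125 #104 #118.
#111: 0→12, due 14, tardiness 0
#125: 12→21, due 23, tardiness 0
#104: 21→28, due 12, tardiness 16
#118: 28→30, due 11, tardiness 19
Sum = 0+0+16+19 = 35.
FIFO (arrival order): #104 #111 #118 #125.
#104: 0→7, due 12, tardiness 0
#111: 7→19, due 14, tardiness 5
#118: 19→21, due 11, tardiness 10
#125: 21→30, due 23, tardiness 7
Sum = 0+5+10+7 = 22.
Difference = 35 − 22 = 13.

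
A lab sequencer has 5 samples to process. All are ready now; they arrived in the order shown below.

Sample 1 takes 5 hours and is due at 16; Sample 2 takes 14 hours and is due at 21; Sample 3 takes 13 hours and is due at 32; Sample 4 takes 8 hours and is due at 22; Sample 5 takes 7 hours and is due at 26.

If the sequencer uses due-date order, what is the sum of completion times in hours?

132

EDD (increasing due date): Sample 1 Sample 2 Sample 4 Sample 5 Sample 3.
Sample 1: 0→5
Sample 2: 5→19
Sample 4: 19→27
Sample 5: 27→34
Sample 3: 34→47
Sum = 5+19+27+34+47 = 132.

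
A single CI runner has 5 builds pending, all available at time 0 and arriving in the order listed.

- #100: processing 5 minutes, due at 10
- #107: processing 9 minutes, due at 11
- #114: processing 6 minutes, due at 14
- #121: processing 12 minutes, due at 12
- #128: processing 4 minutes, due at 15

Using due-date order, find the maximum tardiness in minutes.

EDD (increasing due date): #100 #107 #121 #114 #128.
#100: 0→5, due 10, tardiness 0
#107: 5→14, due 11, tardiness 3
#121: 14→26, due 12, tardiness 14
#114: 26→32, due 14, tardiness 18
#128: 32→36, due 15, tardiness 21
Maximum = 21.

21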